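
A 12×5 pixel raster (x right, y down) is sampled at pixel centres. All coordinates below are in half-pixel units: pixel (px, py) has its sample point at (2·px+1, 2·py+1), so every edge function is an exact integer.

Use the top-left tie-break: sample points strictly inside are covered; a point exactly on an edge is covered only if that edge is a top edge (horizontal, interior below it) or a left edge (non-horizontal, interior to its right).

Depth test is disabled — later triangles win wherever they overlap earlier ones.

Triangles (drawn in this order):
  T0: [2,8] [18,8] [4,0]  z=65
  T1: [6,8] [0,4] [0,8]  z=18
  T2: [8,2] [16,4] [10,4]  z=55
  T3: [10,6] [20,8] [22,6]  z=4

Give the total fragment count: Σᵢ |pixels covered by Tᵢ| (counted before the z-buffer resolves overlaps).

T0:
  2·area = 128  (B↔C swapped to make it positive)
  edge (2, 8)→(4, 0): d=(2,-8) top-left  bias=+0
  edge (4, 0)→(18, 8): d=(14,8) right/bottom  bias=-1
  edge (18, 8)→(2, 8): d=(-16,0) right/bottom  bias=-1
    (2,0)@(5, 1): e=[10,6,112] → X
    (3,0)@(7, 1): e=[26,-10,112] → .
    (2,1)@(5, 3): e=[14,34,80] → X
    (3,1)@(7, 3): e=[30,18,80] → X
    (4,1)@(9, 3): e=[46,2,80] → X
    (5,1)@(11, 3): e=[62,-14,80] → .
    (1,2)@(3, 5): e=[2,78,48] → X
    (5,2)@(11, 5): e=[66,14,48] → X
    (6,2)@(13, 5): e=[82,-2,48] → .
    (1,3)@(3, 7): e=[6,106,16] → X
    (6,3)@(13, 7): e=[86,26,16] → X
    (7,3)@(15, 7): e=[102,10,16] → X
  covered (16 px):
    . . X . . . . . . . . .
    . . X X X . . . . . . .
    . X X X X X . . . . . .
    . X X X X X X X . . . .
    . . . . . . . . . . . .
T1:
  2·area = 24  (B↔C swapped to make it positive)
  edge (6, 8)→(0, 8): d=(-6,0) right/bottom  bias=-1
  edge (0, 8)→(0, 4): d=(0,-4) top-left  bias=+0
  edge (0, 4)→(6, 8): d=(6,4) right/bottom  bias=-1
    (0,2)@(1, 5): e=[18,4,2] → X
    (1,2)@(3, 5): e=[18,12,-6] → .
    (0,3)@(1, 7): e=[6,4,14] → X
    (1,3)@(3, 7): e=[6,12,6] → X
    (2,3)@(5, 7): e=[6,20,-2] → .
    (0,4)@(1, 9): e=[-6,4,26] → .
    (1,4)@(3, 9): e=[-6,12,18] → .
  covered (3 px):
    . . . . . . . . . . . .
    . . . . . . . . . . . .
    X . . . . . . . . . . .
    X X . . . . . . . . . .
    . . . . . . . . . . . .
T2:
  2·area = 12
  edge (8, 2)→(16, 4): d=(8,2) right/bottom  bias=-1
  edge (16, 4)→(10, 4): d=(-6,0) right/bottom  bias=-1
  edge (10, 4)→(8, 2): d=(-2,-2) top-left  bias=+0
    (3,0)@(7, 1): e=[-6,18,0] → .  [on edge]
    (4,1)@(9, 3): e=[6,6,0] → X  [on edge]
    (5,1)@(11, 3): e=[2,6,4] → X
    (6,1)@(13, 3): e=[-2,6,8] → .
    (4,2)@(9, 5): e=[22,-6,-4] → .
    (5,2)@(11, 5): e=[18,-6,0] → .  [on edge]
    (6,3)@(13, 7): e=[30,-18,0] → .  [on edge]
    (7,4)@(15, 9): e=[42,-30,0] → .  [on edge]
  covered (2 px):
    . . . . . . . . . . . .
    . . . . X X . . . . . .
    . . . . . . . . . . . .
    . . . . . . . . . . . .
    . . . . . . . . . . . .
T3:
  2·area = 24  (B↔C swapped to make it positive)
  edge (10, 6)→(22, 6): d=(12,0) top-left  bias=+0
  edge (22, 6)→(20, 8): d=(-2,2) right/bottom  bias=-1
  edge (20, 8)→(10, 6): d=(-10,-2) top-left  bias=+0
    (2,2)@(5, 5): e=[-12,36,0] → .  [on edge]
    (11,2)@(23, 5): e=[-12,0,36] → .  [on edge]
    (7,3)@(15, 7): e=[12,12,0] → X  [on edge]
    (8,3)@(17, 7): e=[12,8,4] → X
    (9,3)@(19, 7): e=[12,4,8] → X
    (10,3)@(21, 7): e=[12,0,12] → .  [on edge]
    (7,4)@(15, 9): e=[36,8,-20] → .
    (8,4)@(17, 9): e=[36,4,-16] → .
    (9,4)@(19, 9): e=[36,0,-12] → .  [on edge]
  covered (3 px):
    . . . . . . . . . . . .
    . . . . . . . . . . . .
    . . . . . . . . . . . .
    . . . . . . . X X X . .
    . . . . . . . . . . . .

Final: 24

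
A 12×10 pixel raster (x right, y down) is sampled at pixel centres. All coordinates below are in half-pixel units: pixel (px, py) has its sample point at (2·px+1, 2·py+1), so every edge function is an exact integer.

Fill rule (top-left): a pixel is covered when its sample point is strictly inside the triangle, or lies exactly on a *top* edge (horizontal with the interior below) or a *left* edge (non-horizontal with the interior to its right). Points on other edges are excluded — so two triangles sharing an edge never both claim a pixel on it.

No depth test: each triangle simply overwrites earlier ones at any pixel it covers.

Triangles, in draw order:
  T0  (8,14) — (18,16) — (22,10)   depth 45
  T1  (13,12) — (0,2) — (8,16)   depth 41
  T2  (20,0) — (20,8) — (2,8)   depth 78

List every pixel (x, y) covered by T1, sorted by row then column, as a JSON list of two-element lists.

T0:
  2·area = 68  (B↔C swapped to make it positive)
  edge (8, 14)→(22, 10): d=(14,-4) top-left  bias=+0
  edge (22, 10)→(18, 16): d=(-4,6) right/bottom  bias=-1
  edge (18, 16)→(8, 14): d=(-10,-2) top-left  bias=+0
    (9,5)@(19, 11): e=[2,14,52] → █
    (10,5)@(21, 11): e=[10,2,56] → █
    (11,5)@(23, 11): e=[18,-10,60] → ·
    (1,6)@(3, 13): e=[-34,102,0] → ·  [on edge]
    (6,6)@(13, 13): e=[6,42,20] → █
    (7,6)@(15, 13): e=[14,30,24] → █
    (8,6)@(17, 13): e=[22,18,28] → █
    (10,6)@(21, 13): e=[38,-6,36] → ·
    (6,7)@(13, 15): e=[34,34,0] → █  [on edge]
    (9,7)@(19, 15): e=[58,-2,12] → ·
    (6,8)@(13, 17): e=[62,26,-20] → ·
    (7,8)@(15, 17): e=[70,14,-16] → ·
    (11,8)@(23, 17): e=[102,-34,0] → ·  [on edge]
  covered (9 px):
    · · · · · · · · · · · ·
    · · · · · · · · · · · ·
    · · · · · · · · · · · ·
    · · · · · · · · · · · ·
    · · · · · · · · · · · ·
    · · · · · · · · · █ █ ·
    · · · · · · █ █ █ █ · ·
    · · · · · · █ █ █ · · ·
    · · · · · · · · · · · ·
    · · · · · · · · · · · ·
T1:
  2·area = 102  (B↔C swapped to make it positive)
  edge (13, 12)→(8, 16): d=(-5,4) right/bottom  bias=-1
  edge (8, 16)→(0, 2): d=(-8,-14) top-left  bias=+0
  edge (0, 2)→(13, 12): d=(13,10) right/bottom  bias=-1
    (0,1)@(1, 3): e=[93,6,3] → █
    (1,1)@(3, 3): e=[85,34,-17] → ·
    (0,2)@(1, 5): e=[83,-10,29] → ·
    (1,2)@(3, 5): e=[75,18,9] → █
    (2,2)@(5, 5): e=[67,46,-11] → ·
    (1,3)@(3, 7): e=[65,2,35] → █
    (2,3)@(5, 7): e=[57,30,15] → █
    (3,3)@(7, 7): e=[49,58,-5] → ·
    (1,4)@(3, 9): e=[55,-14,61] → ·
    (2,4)@(5, 9): e=[47,14,41] → █
    (3,4)@(7, 9): e=[39,42,21] → █
    (4,4)@(9, 9): e=[31,70,1] → █
  covered (14 px):
    · · · · · · · · · · · ·
    █ · · · · · · · · · · ·
    · █ · · · · · · · · · ·
    · █ █ · · · · · · · · ·
    · · █ █ █ · · · · · · ·
    · · · █ █ █ · · · · · ·
    · · · █ █ █ · · · · · ·
    · · · · █ · · · · · · ·
    · · · · · · · · · · · ·
    · · · · · · · · · · · ·
T2:
  2·area = 144
  edge (20, 0)→(20, 8): d=(0,8) right/bottom  bias=-1
  edge (20, 8)→(2, 8): d=(-18,0) right/bottom  bias=-1
  edge (2, 8)→(20, 0): d=(18,-8) top-left  bias=+0
    (9,0)@(19, 1): e=[8,126,10] → █
    (10,0)@(21, 1): e=[-8,126,26] → ·
    (7,1)@(15, 3): e=[40,90,14] → █
    (8,1)@(17, 3): e=[24,90,30] → █
    (10,1)@(21, 3): e=[-8,90,62] → ·
    (4,2)@(9, 5): e=[88,54,2] → █
    (5,2)@(11, 5): e=[72,54,18] → █
    (6,2)@(13, 5): e=[56,54,34] → █
    (10,2)@(21, 5): e=[-8,54,98] → ·
    (2,3)@(5, 7): e=[120,18,6] → █
    (3,3)@(7, 7): e=[104,18,22] → █
    (10,3)@(21, 7): e=[-8,18,134] → ·
  covered (18 px):
    · · · · · · · · · █ · ·
    · · · · · · · █ █ █ · ·
    · · · · █ █ █ █ █ █ · ·
    · · █ █ █ █ █ █ █ █ · ·
    · · · · · · · · · · · ·
    · · · · · · · · · · · ·
    · · · · · · · · · · · ·
    · · · · · · · · · · · ·
    · · · · · · · · · · · ·
    · · · · · · · · · · · ·

Result: [[0,1],[1,2],[1,3],[2,3],[2,4],[3,4],[4,4],[3,5],[4,5],[5,5],[3,6],[4,6],[5,6],[4,7]]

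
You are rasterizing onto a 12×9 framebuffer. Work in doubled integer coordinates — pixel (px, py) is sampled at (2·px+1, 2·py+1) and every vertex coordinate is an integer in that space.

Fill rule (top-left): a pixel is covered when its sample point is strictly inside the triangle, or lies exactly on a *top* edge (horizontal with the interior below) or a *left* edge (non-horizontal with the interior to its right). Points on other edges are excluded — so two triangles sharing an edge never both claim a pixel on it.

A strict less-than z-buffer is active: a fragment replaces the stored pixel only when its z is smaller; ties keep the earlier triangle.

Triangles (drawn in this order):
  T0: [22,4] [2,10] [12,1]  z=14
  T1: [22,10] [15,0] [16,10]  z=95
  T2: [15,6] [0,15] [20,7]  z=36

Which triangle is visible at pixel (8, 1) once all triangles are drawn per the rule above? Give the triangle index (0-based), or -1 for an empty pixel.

T0:
  2·area = 120
  edge (22, 4)→(2, 10): d=(-20,6) right/bottom  bias=-1
  edge (2, 10)→(12, 1): d=(10,-9) top-left  bias=+0
  edge (12, 1)→(22, 4): d=(10,3) right/bottom  bias=-1
    (5,1)@(11, 3): e=[86,11,23] → #
    (6,1)@(13, 3): e=[74,29,17] → #
    (7,1)@(15, 3): e=[62,47,11] → #
    (8,1)@(17, 3): e=[50,65,5] → #
    (9,1)@(19, 3): e=[38,83,-1] → ·
    (4,2)@(9, 5): e=[58,13,49] → #
    (9,2)@(19, 5): e=[-2,103,19] → ·
    (3,3)@(7, 7): e=[30,15,75] → #
    (6,3)@(13, 7): e=[-6,69,57] → ·
    (7,3)@(15, 7): e=[-18,87,51] → ·
    (8,3)@(17, 7): e=[-30,105,45] → ·
    (2,4)@(5, 9): e=[2,17,101] → #
  covered (13 px):
    · · · · · · · · · · · ·
    · · · · · # # # # · · ·
    · · · · # # # # # · · ·
    · · · # # # · · · · · ·
    · · # · · · · · · · · ·
    · · · · · · · · · · · ·
    · · · · · · · · · · · ·
    · · · · · · · · · · · ·
    · · · · · · · · · · · ·
T1:
  2·area = 60  (B↔C swapped to make it positive)
  edge (22, 10)→(16, 10): d=(-6,0) right/bottom  bias=-1
  edge (16, 10)→(15, 0): d=(-1,-10) top-left  bias=+0
  edge (15, 0)→(22, 10): d=(7,10) right/bottom  bias=-1
    (8,1)@(17, 3): e=[42,17,1] → #
    (9,1)@(19, 3): e=[42,37,-19] → ·
    (8,2)@(17, 5): e=[30,15,15] → #
    (9,2)@(19, 5): e=[30,35,-5] → ·
    (8,3)@(17, 7): e=[18,13,29] → #
    (9,3)@(19, 7): e=[18,33,9] → #
    (10,3)@(21, 7): e=[18,53,-11] → ·
    (8,4)@(17, 9): e=[6,11,43] → #
    (10,4)@(21, 9): e=[6,51,3] → #
    (11,4)@(23, 9): e=[6,71,-17] → ·
    (8,5)@(17, 11): e=[-6,9,57] → ·
    (9,5)@(19, 11): e=[-6,29,37] → ·
  covered (7 px):
    · · · · · · · · · · · ·
    · · · · · · · · # · · ·
    · · · · · · · · # · · ·
    · · · · · · · · # # · ·
    · · · · · · · · # # # ·
    · · · · · · · · · · · ·
    · · · · · · · · · · · ·
    · · · · · · · · · · · ·
    · · · · · · · · · · · ·
T2:
  2·area = 60  (B↔C swapped to make it positive)
  edge (15, 6)→(20, 7): d=(5,1) right/bottom  bias=-1
  edge (20, 7)→(0, 15): d=(-20,8) right/bottom  bias=-1
  edge (0, 15)→(15, 6): d=(15,-9) top-left  bias=+0
    (7,3)@(15, 7): e=[5,40,15] → #
    (8,3)@(17, 7): e=[3,24,33] → #
    (9,3)@(19, 7): e=[1,8,51] → #
    (10,3)@(21, 7): e=[-1,-8,69] → ·
    (5,4)@(11, 9): e=[19,32,9] → #
    (6,4)@(13, 9): e=[17,16,27] → #
    (7,4)@(15, 9): e=[15,0,45] → ·  [on edge]
    (8,4)@(17, 9): e=[13,-16,63] → ·
    (9,4)@(19, 9): e=[11,-32,81] → ·
    (3,5)@(7, 11): e=[33,24,3] → #
    (4,5)@(9, 11): e=[31,8,21] → #
    (5,5)@(11, 11): e=[29,-8,39] → ·
    (2,6)@(5, 13): e=[45,0,15] → ·  [on edge]
  covered (7 px):
    · · · · · · · · · · · ·
    · · · · · · · · · · · ·
    · · · · · · · · · · · ·
    · · · · · · · # # # · ·
    · · · · · # # · · · · ·
    · · · # # · · · · · · ·
    · · · · · · · · · · · ·
    · · · · · · · · · · · ·
    · · · · · · · · · · · ·

Z-buffer (winner per pixel, '.' = empty):
  . . . . . . . . . . . .
  . . . . . 0 0 0 0 . . .
  . . . . 0 0 0 0 0 . . .
  . . . 0 0 0 . 2 2 2 . .
  . . 0 . . 2 2 . 1 1 1 .
  . . . 2 2 . . . . . . .
  . . . . . . . . . . . .
  . . . . . . . . . . . .
  . . . . . . . . . . . .

Final: 0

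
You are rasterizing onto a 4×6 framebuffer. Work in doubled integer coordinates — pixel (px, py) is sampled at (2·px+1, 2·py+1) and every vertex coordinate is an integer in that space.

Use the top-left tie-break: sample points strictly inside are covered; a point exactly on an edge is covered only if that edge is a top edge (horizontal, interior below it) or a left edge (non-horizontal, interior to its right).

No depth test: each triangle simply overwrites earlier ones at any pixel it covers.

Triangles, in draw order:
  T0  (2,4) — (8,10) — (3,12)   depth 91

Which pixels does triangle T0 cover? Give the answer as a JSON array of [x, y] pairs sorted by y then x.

T0:
  2·area = 42
  edge (2, 4)→(8, 10): d=(6,6) right/bottom  bias=-1
  edge (8, 10)→(3, 12): d=(-5,2) right/bottom  bias=-1
  edge (3, 12)→(2, 4): d=(-1,-8) top-left  bias=+0
    (0,1)@(1, 3): e=[0,49,-7] → .  [on edge]
    (1,2)@(3, 5): e=[0,35,7] → .  [on edge]
    (1,3)@(3, 7): e=[12,25,5] → X
    (2,3)@(5, 7): e=[0,21,21] → .  [on edge]
    (1,4)@(3, 9): e=[24,15,3] → X
    (2,4)@(5, 9): e=[12,11,19] → X
    (3,4)@(7, 9): e=[0,7,35] → .  [on edge]
    (1,5)@(3, 11): e=[36,5,1] → X
    (3,5)@(7, 11): e=[12,-3,33] → .
  covered (5 px):
    . . . .
    . . . .
    . . . .
    . X . .
    . X X .
    . X X .

Result: [[1,3],[1,4],[2,4],[1,5],[2,5]]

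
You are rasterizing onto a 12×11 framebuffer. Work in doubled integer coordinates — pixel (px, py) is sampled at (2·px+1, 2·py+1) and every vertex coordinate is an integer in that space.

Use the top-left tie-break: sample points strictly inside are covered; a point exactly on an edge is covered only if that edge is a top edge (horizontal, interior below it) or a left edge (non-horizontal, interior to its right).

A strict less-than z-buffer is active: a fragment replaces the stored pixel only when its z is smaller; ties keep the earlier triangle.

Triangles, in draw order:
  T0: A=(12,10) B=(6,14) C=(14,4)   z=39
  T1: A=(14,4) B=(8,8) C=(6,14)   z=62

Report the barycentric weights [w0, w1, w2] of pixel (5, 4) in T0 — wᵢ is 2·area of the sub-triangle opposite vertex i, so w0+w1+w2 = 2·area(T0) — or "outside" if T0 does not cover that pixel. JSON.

T0:
  2·area = 28
  edge (12, 10)→(6, 14): d=(-6,4) right/bottom  bias=-1
  edge (6, 14)→(14, 4): d=(8,-10) top-left  bias=+0
  edge (14, 4)→(12, 10): d=(-2,6) right/bottom  bias=-1
    (7,0)@(15, 1): e=[42,-14,0] → ·  [on edge]
    (6,3)@(13, 7): e=[14,14,0] → ·  [on edge]
    (5,4)@(11, 9): e=[10,10,8] → #
    (6,4)@(13, 9): e=[2,30,-4] → ·
    (4,5)@(9, 11): e=[6,6,16] → #
    (5,5)@(11, 11): e=[-2,26,4] → ·
    (3,6)@(7, 13): e=[2,2,24] → #
    (4,6)@(9, 13): e=[-6,22,12] → ·
    (5,6)@(11, 13): e=[-14,42,0] → ·  [on edge]
    (3,7)@(7, 15): e=[-10,18,20] → ·
    (4,9)@(9, 19): e=[-42,70,0] → ·  [on edge]
  covered (3 px):
    · · · · · · · · · · · ·
    · · · · · · · · · · · ·
    · · · · · · · · · · · ·
    · · · · · · · · · · · ·
    · · · · · # · · · · · ·
    · · · · # · · · · · · ·
    · · · # · · · · · · · ·
    · · · · · · · · · · · ·
    · · · · · · · · · · · ·
    · · · · · · · · · · · ·
    · · · · · · · · · · · ·
T1:
  2·area = 28  (B↔C swapped to make it positive)
  edge (14, 4)→(6, 14): d=(-8,10) right/bottom  bias=-1
  edge (6, 14)→(8, 8): d=(2,-6) top-left  bias=+0
  edge (8, 8)→(14, 4): d=(6,-4) top-left  bias=+0
    (4,2)@(9, 5): e=[42,0,-14] → ·  [on edge]
    (6,2)@(13, 5): e=[2,24,2] → #
    (7,2)@(15, 5): e=[-18,36,10] → ·
    (5,3)@(11, 7): e=[6,16,6] → #
    (6,3)@(13, 7): e=[-14,28,14] → ·
    (4,4)@(9, 9): e=[10,8,10] → #
    (5,4)@(11, 9): e=[-10,20,18] → ·
    (3,5)@(7, 11): e=[14,0,14] → #  [on edge]
    (4,5)@(9, 11): e=[-6,12,22] → ·
    (3,6)@(7, 13): e=[-2,4,26] → ·
    (2,8)@(5, 17): e=[-14,0,42] → ·  [on edge]
  covered (4 px):
    · · · · · · · · · · · ·
    · · · · · · · · · · · ·
    · · · · · · # · · · · ·
    · · · · · # · · · · · ·
    · · · · # · · · · · · ·
    · · · # · · · · · · · ·
    · · · · · · · · · · · ·
    · · · · · · · · · · · ·
    · · · · · · · · · · · ·
    · · · · · · · · · · · ·
    · · · · · · · · · · · ·

Final: [10,8,10]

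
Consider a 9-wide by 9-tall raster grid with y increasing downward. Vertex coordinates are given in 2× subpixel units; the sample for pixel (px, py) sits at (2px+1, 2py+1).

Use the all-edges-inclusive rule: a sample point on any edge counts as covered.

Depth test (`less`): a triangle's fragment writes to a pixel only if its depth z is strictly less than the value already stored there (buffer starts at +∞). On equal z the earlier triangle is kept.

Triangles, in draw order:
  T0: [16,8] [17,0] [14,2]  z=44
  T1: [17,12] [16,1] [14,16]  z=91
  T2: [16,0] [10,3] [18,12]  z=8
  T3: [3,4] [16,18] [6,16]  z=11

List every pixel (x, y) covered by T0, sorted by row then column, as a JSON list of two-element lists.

T0:
  2·area = 22  (B↔C swapped to make it positive)
  edge (16, 8)→(14, 2): d=(-2,-6) inclusive
  edge (14, 2)→(17, 0): d=(3,-2) inclusive
  edge (17, 0)→(16, 8): d=(-1,8) inclusive
    (7,1)@(15, 3): e=[4,5,13] → █
    (8,1)@(17, 3): e=[16,9,-3] → ·
    (7,2)@(15, 5): e=[0,11,11] → █  [on edge]
    (8,2)@(17, 5): e=[12,15,-5] → ·
    (7,3)@(15, 7): e=[-4,17,9] → ·
    (8,5)@(17, 11): e=[0,33,-11] → ·  [on edge]
  covered (2 px):
    · · · · · · · · ·
    · · · · · · · █ ·
    · · · · · · · █ ·
    · · · · · · · · ·
    · · · · · · · · ·
    · · · · · · · · ·
    · · · · · · · · ·
    · · · · · · · · ·
    · · · · · · · · ·
T1:
  2·area = 37  (B↔C swapped to make it positive)
  edge (17, 12)→(14, 16): d=(-3,4) inclusive
  edge (14, 16)→(16, 1): d=(2,-15) inclusive
  edge (16, 1)→(17, 12): d=(1,11) inclusive
    (7,4)@(15, 9): e=[17,1,19] → █
    (8,4)@(17, 9): e=[9,31,-3] → ·
    (7,5)@(15, 11): e=[11,5,21] → █
    (8,5)@(17, 11): e=[3,35,-1] → ·
    (7,6)@(15, 13): e=[5,9,23] → █
    (8,6)@(17, 13): e=[-3,39,1] → ·
    (7,7)@(15, 15): e=[-1,13,25] → ·
  covered (3 px):
    · · · · · · · · ·
    · · · · · · · · ·
    · · · · · · · · ·
    · · · · · · · · ·
    · · · · · · · █ ·
    · · · · · · · █ ·
    · · · · · · · █ ·
    · · · · · · · · ·
    · · · · · · · · ·
T2:
  2·area = 78  (B↔C swapped to make it positive)
  edge (16, 0)→(18, 12): d=(2,12) inclusive
  edge (18, 12)→(10, 3): d=(-8,-9) inclusive
  edge (10, 3)→(16, 0): d=(6,-3) inclusive
    (7,0)@(15, 1): e=[14,61,3] → █
    (8,0)@(17, 1): e=[-10,79,9] → ·
    (5,1)@(11, 3): e=[66,9,3] → █
    (6,1)@(13, 3): e=[42,27,9] → █
    (8,1)@(17, 3): e=[-6,63,21] → ·
    (5,2)@(11, 5): e=[70,-7,15] → ·
    (6,2)@(13, 5): e=[46,11,21] → █
    (8,2)@(17, 5): e=[-2,47,33] → ·
    (6,3)@(13, 7): e=[50,-5,33] → ·
    (7,3)@(15, 7): e=[26,13,39] → █
    (8,3)@(17, 7): e=[2,31,45] → █
    (7,4)@(15, 9): e=[30,-3,51] → ·
  covered (9 px):
    · · · · · · · █ ·
    · · · · · █ █ █ ·
    · · · · · · █ █ ·
    · · · · · · · █ █
    · · · · · · · · █
    · · · · · · · · ·
    · · · · · · · · ·
    · · · · · · · · ·
    · · · · · · · · ·
T3:
  2·area = 114
  edge (3, 4)→(16, 18): d=(13,14) inclusive
  edge (16, 18)→(6, 16): d=(-10,-2) inclusive
  edge (6, 16)→(3, 4): d=(-3,-12) inclusive
    (2,3)@(5, 7): e=[11,88,15] → █
    (3,3)@(7, 7): e=[-17,92,39] → ·
    (2,4)@(5, 9): e=[37,68,9] → █
    (3,4)@(7, 9): e=[9,72,33] → █
    (4,4)@(9, 9): e=[-19,76,57] → ·
    (2,5)@(5, 11): e=[63,48,3] → █
    (4,5)@(9, 11): e=[7,56,51] → █
    (5,5)@(11, 11): e=[-21,60,75] → ·
    (2,6)@(5, 13): e=[89,28,-3] → ·
    (3,6)@(7, 13): e=[61,32,21] → █
    (5,6)@(11, 13): e=[5,40,69] → █
    (6,6)@(13, 13): e=[-23,44,93] → ·
    (0,7)@(1, 15): e=[171,0,-57] → ·  [on edge]
    (5,8)@(11, 17): e=[57,0,57] → █  [on edge]
  covered (16 px):
    · · · · · · · · ·
    · · · · · · · · ·
    · · · · · · · · ·
    · · █ · · · · · ·
    · · █ █ · · · · ·
    · · █ █ █ · · · ·
    · · · █ █ █ · · ·
    · · · █ █ █ █ · ·
    · · · · · █ █ █ ·

Result: [[7,1],[7,2]]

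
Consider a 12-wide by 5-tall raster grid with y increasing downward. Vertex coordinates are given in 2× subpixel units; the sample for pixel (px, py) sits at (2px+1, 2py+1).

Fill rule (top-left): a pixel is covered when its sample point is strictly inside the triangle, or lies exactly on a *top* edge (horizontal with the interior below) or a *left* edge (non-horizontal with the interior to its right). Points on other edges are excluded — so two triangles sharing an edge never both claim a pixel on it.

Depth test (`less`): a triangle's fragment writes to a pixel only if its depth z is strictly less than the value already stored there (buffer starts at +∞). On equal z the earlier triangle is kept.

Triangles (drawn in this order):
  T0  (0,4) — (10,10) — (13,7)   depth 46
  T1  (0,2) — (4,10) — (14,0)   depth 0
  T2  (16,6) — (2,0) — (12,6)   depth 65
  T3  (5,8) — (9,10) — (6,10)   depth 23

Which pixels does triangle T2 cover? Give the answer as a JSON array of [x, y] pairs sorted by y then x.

T0:
  2·area = 48  (B↔C swapped to make it positive)
  edge (0, 4)→(13, 7): d=(13,3) right/bottom  bias=-1
  edge (13, 7)→(10, 10): d=(-3,3) right/bottom  bias=-1
  edge (10, 10)→(0, 4): d=(-10,-6) top-left  bias=+0
    (9,0)@(19, 1): e=[-96,0,144] → ·  [on edge]
    (8,1)@(17, 3): e=[-64,0,112] → ·  [on edge]
    (1,2)@(3, 5): e=[4,36,8] → █
    (2,2)@(5, 5): e=[-2,30,20] → ·
    (7,2)@(15, 5): e=[-32,0,80] → ·  [on edge]
    (1,3)@(3, 7): e=[30,30,-12] → ·
    (2,3)@(5, 7): e=[24,24,0] → █  [on edge]
    (3,3)@(7, 7): e=[18,18,12] → █
    (4,3)@(9, 7): e=[12,12,24] → █
    (5,3)@(11, 7): e=[6,6,36] → █
    (6,3)@(13, 7): e=[0,0,48] → ·  [on edge]
    (2,4)@(5, 9): e=[50,18,-20] → ·
    (5,4)@(11, 9): e=[32,0,16] → ·  [on edge]
  covered (6 px):
    · · · · · · · · · · · ·
    · · · · · · · · · · · ·
    · █ · · · · · · · · · ·
    · · █ █ █ █ · · · · · ·
    · · · · █ · · · · · · ·
T1:
  2·area = 120  (B↔C swapped to make it positive)
  edge (0, 2)→(14, 0): d=(14,-2) top-left  bias=+0
  edge (14, 0)→(4, 10): d=(-10,10) right/bottom  bias=-1
  edge (4, 10)→(0, 2): d=(-4,-8) top-left  bias=+0
    (3,0)@(7, 1): e=[0,60,60] → █  [on edge]
    (4,0)@(9, 1): e=[4,40,76] → █
    (5,0)@(11, 1): e=[8,20,92] → █
    (6,0)@(13, 1): e=[12,0,108] → ·  [on edge]
    (0,1)@(1, 3): e=[16,100,4] → █
    (1,1)@(3, 3): e=[20,80,20] → █
    (2,1)@(5, 3): e=[24,60,36] → █
    (5,1)@(11, 3): e=[36,0,84] → ·  [on edge]
    (0,2)@(1, 5): e=[44,80,-4] → ·
    (1,2)@(3, 5): e=[48,60,12] → █
    (4,2)@(9, 5): e=[60,0,60] → ·  [on edge]
    (1,3)@(3, 7): e=[76,40,4] → █
    (3,3)@(7, 7): e=[84,0,36] → ·  [on edge]
    (2,4)@(5, 9): e=[108,0,12] → ·  [on edge]
  covered (13 px):
    · · · █ █ █ · · · · · ·
    █ █ █ █ █ · · · · · · ·
    · █ █ █ · · · · · · · ·
    · █ █ · · · · · · · · ·
    · · · · · · · · · · · ·
T2:
  2·area = 24  (B↔C swapped to make it positive)
  edge (16, 6)→(12, 6): d=(-4,0) right/bottom  bias=-1
  edge (12, 6)→(2, 0): d=(-10,-6) top-left  bias=+0
  edge (2, 0)→(16, 6): d=(14,6) right/bottom  bias=-1
    (3,1)@(7, 3): e=[12,0,12] → █  [on edge]
    (4,1)@(9, 3): e=[12,12,0] → ·  [on edge]
    (3,2)@(7, 5): e=[4,-20,40] → ·
    (5,2)@(11, 5): e=[4,4,16] → █
    (6,2)@(13, 5): e=[4,16,4] → █
    (7,2)@(15, 5): e=[4,28,-8] → ·
    (5,3)@(11, 7): e=[-4,-16,44] → ·
    (6,3)@(13, 7): e=[-4,-4,32] → ·
    (8,4)@(17, 9): e=[-12,0,36] → ·  [on edge]
    (11,4)@(23, 9): e=[-12,36,0] → ·  [on edge]
  covered (3 px):
    · · · · · · · · · · · ·
    · · · █ · · · · · · · ·
    · · · · · █ █ · · · · ·
    · · · · · · · · · · · ·
    · · · · · · · · · · · ·
T3:
  2·area = 6
  edge (5, 8)→(9, 10): d=(4,2) right/bottom  bias=-1
  edge (9, 10)→(6, 10): d=(-3,0) right/bottom  bias=-1
  edge (6, 10)→(5, 8): d=(-1,-2) top-left  bias=+0
    (1,3)@(3, 7): e=[0,9,-3] → ·  [on edge]
    (3,4)@(7, 9): e=[0,3,3] → ·  [on edge]
  covered (0 px):
    · · · · · · · · · · · ·
    · · · · · · · · · · · ·
    · · · · · · · · · · · ·
    · · · · · · · · · · · ·
    · · · · · · · · · · · ·

Final: [[3,1],[5,2],[6,2]]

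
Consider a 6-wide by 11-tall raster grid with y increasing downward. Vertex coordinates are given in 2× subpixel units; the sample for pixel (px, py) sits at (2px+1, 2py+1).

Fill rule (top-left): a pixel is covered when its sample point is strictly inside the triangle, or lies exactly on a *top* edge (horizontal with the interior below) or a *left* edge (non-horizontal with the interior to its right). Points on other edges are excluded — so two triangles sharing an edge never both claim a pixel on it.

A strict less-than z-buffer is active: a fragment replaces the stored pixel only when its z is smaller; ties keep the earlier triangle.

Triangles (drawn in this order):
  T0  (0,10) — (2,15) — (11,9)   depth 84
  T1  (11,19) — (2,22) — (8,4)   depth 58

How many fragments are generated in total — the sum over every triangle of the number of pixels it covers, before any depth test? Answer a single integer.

T0:
  2·area = 57  (B↔C swapped to make it positive)
  edge (0, 10)→(11, 9): d=(11,-1) top-left  bias=+0
  edge (11, 9)→(2, 15): d=(-9,6) right/bottom  bias=-1
  edge (2, 15)→(0, 10): d=(-2,-5) top-left  bias=+0
    (5,4)@(11, 9): e=[0,0,57] → ·  [on edge]
    (0,5)@(1, 11): e=[12,42,3] → █
    (1,5)@(3, 11): e=[14,30,13] → █
    (2,5)@(5, 11): e=[16,18,23] → █
    (3,5)@(7, 11): e=[18,6,33] → █
    (4,5)@(9, 11): e=[20,-6,43] → ·
    (0,6)@(1, 13): e=[34,24,-1] → ·
    (1,6)@(3, 13): e=[36,12,9] → █
    (2,6)@(5, 13): e=[38,0,19] → ·  [on edge]
    (3,6)@(7, 13): e=[40,-12,29] → ·
    (1,7)@(3, 15): e=[58,-6,5] → ·
  covered (5 px):
    · · · · · ·
    · · · · · ·
    · · · · · ·
    · · · · · ·
    · · · · · ·
    █ █ █ █ · ·
    · █ · · · ·
    · · · · · ·
    · · · · · ·
    · · · · · ·
    · · · · · ·
T1:
  2·area = 144
  edge (11, 19)→(2, 22): d=(-9,3) right/bottom  bias=-1
  edge (2, 22)→(8, 4): d=(6,-18) top-left  bias=+0
  edge (8, 4)→(11, 19): d=(3,15) right/bottom  bias=-1
    (4,0)@(9, 1): e=[168,0,-24] → ·  [on edge]
    (3,3)@(7, 7): e=[120,0,24] → █  [on edge]
    (4,3)@(9, 7): e=[114,36,-6] → ·
    (3,4)@(7, 9): e=[102,12,30] → █
    (4,4)@(9, 9): e=[96,48,0] → ·  [on edge]
    (3,5)@(7, 11): e=[84,24,36] → █
    (4,5)@(9, 11): e=[78,60,6] → █
    (5,5)@(11, 11): e=[72,96,-24] → ·
    (2,6)@(5, 13): e=[72,0,72] → █  [on edge]
    (5,6)@(11, 13): e=[54,108,-18] → ·
    (2,7)@(5, 15): e=[54,12,78] → █
    (5,7)@(11, 15): e=[36,120,-12] → ·
    (1,9)@(3, 19): e=[24,0,120] → █  [on edge]
    (5,9)@(11, 19): e=[0,144,0] → ·  [on edge]
    (2,10)@(5, 21): e=[0,48,96] → ·  [on edge]
  covered (18 px):
    · · · · · ·
    · · · · · ·
    · · · · · ·
    · · · █ · ·
    · · · █ · ·
    · · · █ █ ·
    · · █ █ █ ·
    · · █ █ █ ·
    · · █ █ █ ·
    · █ █ █ █ ·
    · █ · · · ·

Answer: 23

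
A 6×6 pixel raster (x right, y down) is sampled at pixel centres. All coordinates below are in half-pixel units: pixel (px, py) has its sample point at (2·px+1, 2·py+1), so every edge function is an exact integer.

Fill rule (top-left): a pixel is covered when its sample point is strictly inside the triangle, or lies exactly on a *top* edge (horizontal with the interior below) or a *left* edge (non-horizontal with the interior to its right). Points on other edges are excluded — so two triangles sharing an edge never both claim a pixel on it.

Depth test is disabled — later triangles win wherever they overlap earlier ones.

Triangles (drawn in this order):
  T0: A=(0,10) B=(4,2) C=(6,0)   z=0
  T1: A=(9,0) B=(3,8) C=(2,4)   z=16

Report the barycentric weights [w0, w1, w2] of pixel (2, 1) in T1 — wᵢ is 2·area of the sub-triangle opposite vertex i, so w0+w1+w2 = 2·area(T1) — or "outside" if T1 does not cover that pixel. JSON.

T0:
  2·area = 8
  edge (0, 10)→(4, 2): d=(4,-8) top-left  bias=+0
  edge (4, 2)→(6, 0): d=(2,-2) top-left  bias=+0
  edge (6, 0)→(0, 10): d=(-6,10) right/bottom  bias=-1
    (2,0)@(5, 1): e=[4,0,4] → █  [on edge]
    (3,0)@(7, 1): e=[20,4,-16] → ·
    (1,1)@(3, 3): e=[-4,0,12] → ·  [on edge]
    (2,1)@(5, 3): e=[12,4,-8] → ·
    (0,2)@(1, 5): e=[-12,0,20] → ·  [on edge]
    (1,2)@(3, 5): e=[4,4,0] → ·  [on edge]
  covered (1 px):
    · · █ · · ·
    · · · · · ·
    · · · · · ·
    · · · · · ·
    · · · · · ·
    · · · · · ·
T1:
  2·area = 32
  edge (9, 0)→(3, 8): d=(-6,8) right/bottom  bias=-1
  edge (3, 8)→(2, 4): d=(-1,-4) top-left  bias=+0
  edge (2, 4)→(9, 0): d=(7,-4) top-left  bias=+0
    (2,1)@(5, 3): e=[14,13,5] → █
    (3,1)@(7, 3): e=[-2,21,13] → ·
    (1,2)@(3, 5): e=[18,3,11] → █
    (3,2)@(7, 5): e=[-14,19,27] → ·
    (1,3)@(3, 7): e=[6,1,25] → █
    (2,3)@(5, 7): e=[-10,9,33] → ·
    (1,4)@(3, 9): e=[-6,-1,39] → ·
  covered (4 px):
    · · · · · ·
    · · █ · · ·
    · █ █ · · ·
    · █ · · · ·
    · · · · · ·
    · · · · · ·

Answer: [13,5,14]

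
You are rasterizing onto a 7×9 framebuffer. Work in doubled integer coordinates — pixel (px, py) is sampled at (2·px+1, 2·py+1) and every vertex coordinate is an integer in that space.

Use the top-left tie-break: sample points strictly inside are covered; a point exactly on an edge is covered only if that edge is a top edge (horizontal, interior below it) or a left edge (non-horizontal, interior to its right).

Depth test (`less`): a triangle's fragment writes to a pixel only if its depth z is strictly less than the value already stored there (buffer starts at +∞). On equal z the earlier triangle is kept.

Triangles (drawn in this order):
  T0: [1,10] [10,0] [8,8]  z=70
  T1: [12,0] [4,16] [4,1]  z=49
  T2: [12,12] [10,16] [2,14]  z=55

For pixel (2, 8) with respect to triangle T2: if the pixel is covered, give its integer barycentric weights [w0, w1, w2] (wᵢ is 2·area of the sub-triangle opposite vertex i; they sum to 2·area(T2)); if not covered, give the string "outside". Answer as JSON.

T0:
  2·area = 52
  edge (1, 10)→(10, 0): d=(9,-10) top-left  bias=+0
  edge (10, 0)→(8, 8): d=(-2,8) right/bottom  bias=-1
  edge (8, 8)→(1, 10): d=(-7,2) right/bottom  bias=-1
    (4,1)@(9, 3): e=[17,2,33] → X
    (5,1)@(11, 3): e=[37,-14,29] → .
    (3,2)@(7, 5): e=[15,14,23] → X
    (4,2)@(9, 5): e=[35,-2,19] → .
    (2,3)@(5, 7): e=[13,26,13] → X
    (4,3)@(9, 7): e=[53,-6,5] → .
    (1,4)@(3, 9): e=[11,38,3] → X
    (2,4)@(5, 9): e=[31,22,-1] → .
    (3,4)@(7, 9): e=[51,6,-5] → .
    (1,5)@(3, 11): e=[29,34,-11] → .
  covered (5 px):
    . . . . . . .
    . . . . X . .
    . . . X . . .
    . . X X . . .
    . X . . . . .
    . . . . . . .
    . . . . . . .
    . . . . . . .
    . . . . . . .
T1:
  2·area = 120
  edge (12, 0)→(4, 16): d=(-8,16) right/bottom  bias=-1
  edge (4, 16)→(4, 1): d=(0,-15) top-left  bias=+0
  edge (4, 1)→(12, 0): d=(8,-1) top-left  bias=+0
    (2,0)@(5, 1): e=[104,15,1] → X
    (3,0)@(7, 1): e=[72,45,3] → X
    (4,0)@(9, 1): e=[40,75,5] → X
    (5,0)@(11, 1): e=[8,105,7] → X
    (6,0)@(13, 1): e=[-24,135,9] → .
    (2,1)@(5, 3): e=[88,15,17] → X
    (5,1)@(11, 3): e=[-8,105,23] → .
    (2,2)@(5, 5): e=[72,15,33] → X
    (5,2)@(11, 5): e=[-24,105,39] → .
    (2,3)@(5, 7): e=[56,15,49] → X
    (4,3)@(9, 7): e=[-8,75,53] → .
    (2,4)@(5, 9): e=[40,15,65] → X
  covered (16 px):
    . . X X X X .
    . . X X X . .
    . . X X X . .
    . . X X . . .
    . . X X . . .
    . . X . . . .
    . . X . . . .
    . . . . . . .
    . . . . . . .
T2:
  2·area = 36
  edge (12, 12)→(10, 16): d=(-2,4) right/bottom  bias=-1
  edge (10, 16)→(2, 14): d=(-8,-2) top-left  bias=+0
  edge (2, 14)→(12, 12): d=(10,-2) top-left  bias=+0
    (3,6)@(7, 13): e=[18,18,0] → X  [on edge]
    (4,6)@(9, 13): e=[10,22,4] → X
    (5,6)@(11, 13): e=[2,26,8] → X
    (6,6)@(13, 13): e=[-6,30,12] → .
    (3,7)@(7, 15): e=[14,2,20] → X
    (5,7)@(11, 15): e=[-2,10,28] → .
    (3,8)@(7, 17): e=[10,-14,40] → .
    (4,8)@(9, 17): e=[2,-10,44] → .
  covered (5 px):
    . . . . . . .
    . . . . . . .
    . . . . . . .
    . . . . . . .
    . . . . . . .
    . . . . . . .
    . . . X X X .
    . . . X X . .
    . . . . . . .

Answer: "outside"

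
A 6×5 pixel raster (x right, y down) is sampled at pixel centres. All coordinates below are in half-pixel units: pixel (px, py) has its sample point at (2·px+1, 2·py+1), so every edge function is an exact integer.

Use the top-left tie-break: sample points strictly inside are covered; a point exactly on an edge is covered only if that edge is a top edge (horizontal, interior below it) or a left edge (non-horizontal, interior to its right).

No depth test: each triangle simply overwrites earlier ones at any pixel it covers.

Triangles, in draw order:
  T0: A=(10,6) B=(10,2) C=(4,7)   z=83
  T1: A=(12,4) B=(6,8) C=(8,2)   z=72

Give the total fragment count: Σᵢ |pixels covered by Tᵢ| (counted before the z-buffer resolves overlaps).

T0:
  2·area = 24  (B↔C swapped to make it positive)
  edge (10, 6)→(4, 7): d=(-6,1) right/bottom  bias=-1
  edge (4, 7)→(10, 2): d=(6,-5) top-left  bias=+0
  edge (10, 2)→(10, 6): d=(0,4) right/bottom  bias=-1
    (4,1)@(9, 3): e=[19,1,4] → X
    (5,1)@(11, 3): e=[17,11,-4] → .
    (3,2)@(7, 5): e=[9,3,12] → X
    (5,2)@(11, 5): e=[5,23,-4] → .
    (3,3)@(7, 7): e=[-3,15,12] → .
    (4,3)@(9, 7): e=[-5,25,4] → .
  covered (3 px):
    . . . . . .
    . . . . X .
    . . . X X .
    . . . . . .
    . . . . . .
T1:
  2·area = 28
  edge (12, 4)→(6, 8): d=(-6,4) right/bottom  bias=-1
  edge (6, 8)→(8, 2): d=(2,-6) top-left  bias=+0
  edge (8, 2)→(12, 4): d=(4,2) right/bottom  bias=-1
    (4,1)@(9, 3): e=[18,8,2] → X
    (5,1)@(11, 3): e=[10,20,-2] → .
    (3,2)@(7, 5): e=[14,0,14] → X  [on edge]
    (5,2)@(11, 5): e=[-2,24,6] → .
    (3,3)@(7, 7): e=[2,4,22] → X
    (4,3)@(9, 7): e=[-6,16,18] → .
    (3,4)@(7, 9): e=[-10,8,30] → .
  covered (4 px):
    . . . . . .
    . . . . X .
    . . . X X .
    . . . X . .
    . . . . . .

Answer: 7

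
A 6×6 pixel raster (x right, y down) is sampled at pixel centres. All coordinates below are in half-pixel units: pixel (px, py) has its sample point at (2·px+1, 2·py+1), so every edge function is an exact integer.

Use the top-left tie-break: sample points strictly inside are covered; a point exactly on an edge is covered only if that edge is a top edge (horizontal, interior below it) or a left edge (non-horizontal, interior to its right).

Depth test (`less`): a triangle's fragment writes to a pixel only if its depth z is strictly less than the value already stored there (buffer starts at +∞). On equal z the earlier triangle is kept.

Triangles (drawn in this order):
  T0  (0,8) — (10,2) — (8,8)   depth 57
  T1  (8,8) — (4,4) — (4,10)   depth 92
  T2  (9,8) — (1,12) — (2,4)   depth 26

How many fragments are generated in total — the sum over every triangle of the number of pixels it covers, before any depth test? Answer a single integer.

T0:
  2·area = 48
  edge (0, 8)→(10, 2): d=(10,-6) top-left  bias=+0
  edge (10, 2)→(8, 8): d=(-2,6) right/bottom  bias=-1
  edge (8, 8)→(0, 8): d=(-8,0) right/bottom  bias=-1
    (4,1)@(9, 3): e=[4,4,40] → █
    (5,1)@(11, 3): e=[16,-8,40] → ·
    (2,2)@(5, 5): e=[0,24,24] → █  [on edge]
    (3,2)@(7, 5): e=[12,12,24] → █
    (4,2)@(9, 5): e=[24,0,24] → ·  [on edge]
    (1,3)@(3, 7): e=[8,32,8] → █
    (4,3)@(9, 7): e=[44,-4,8] → ·
    (1,4)@(3, 9): e=[28,28,-8] → ·
    (2,4)@(5, 9): e=[40,16,-8] → ·
    (3,4)@(7, 9): e=[52,4,-8] → ·
    (3,5)@(7, 11): e=[72,0,-24] → ·  [on edge]
  covered (6 px):
    · · · · · ·
    · · · · █ ·
    · · █ █ · ·
    · █ █ █ · ·
    · · · · · ·
    · · · · · ·
T1:
  2·area = 24  (B↔C swapped to make it positive)
  edge (8, 8)→(4, 10): d=(-4,2) right/bottom  bias=-1
  edge (4, 10)→(4, 4): d=(0,-6) top-left  bias=+0
  edge (4, 4)→(8, 8): d=(4,4) right/bottom  bias=-1
    (0,0)@(1, 1): e=[42,-18,0] → ·  [on edge]
    (1,1)@(3, 3): e=[30,-6,0] → ·  [on edge]
    (2,2)@(5, 5): e=[18,6,0] → ·  [on edge]
    (2,3)@(5, 7): e=[10,6,8] → █
    (3,3)@(7, 7): e=[6,18,0] → ·  [on edge]
    (2,4)@(5, 9): e=[2,6,16] → █
    (3,4)@(7, 9): e=[-2,18,8] → ·
    (4,4)@(9, 9): e=[-6,30,0] → ·  [on edge]
    (2,5)@(5, 11): e=[-6,6,24] → ·
    (5,5)@(11, 11): e=[-18,42,0] → ·  [on edge]
  covered (2 px):
    · · · · · ·
    · · · · · ·
    · · · · · ·
    · · █ · · ·
    · · █ · · ·
    · · · · · ·
T2:
  2·area = 60
  edge (9, 8)→(1, 12): d=(-8,4) right/bottom  bias=-1
  edge (1, 12)→(2, 4): d=(1,-8) top-left  bias=+0
  edge (2, 4)→(9, 8): d=(7,4) right/bottom  bias=-1
    (1,2)@(3, 5): e=[48,9,3] → █
    (2,2)@(5, 5): e=[40,25,-5] → ·
    (1,3)@(3, 7): e=[32,11,17] → █
    (2,3)@(5, 7): e=[24,27,9] → █
    (3,3)@(7, 7): e=[16,43,1] → █
    (4,3)@(9, 7): e=[8,59,-7] → ·
    (5,3)@(11, 7): e=[0,75,-15] → ·  [on edge]
    (1,4)@(3, 9): e=[16,13,31] → █
    (3,4)@(7, 9): e=[0,45,15] → ·  [on edge]
    (1,5)@(3, 11): e=[0,15,45] → ·  [on edge]
    (2,5)@(5, 11): e=[-8,31,37] → ·
  covered (6 px):
    · · · · · ·
    · · · · · ·
    · █ · · · ·
    · █ █ █ · ·
    · █ █ · · ·
    · · · · · ·

Result: 14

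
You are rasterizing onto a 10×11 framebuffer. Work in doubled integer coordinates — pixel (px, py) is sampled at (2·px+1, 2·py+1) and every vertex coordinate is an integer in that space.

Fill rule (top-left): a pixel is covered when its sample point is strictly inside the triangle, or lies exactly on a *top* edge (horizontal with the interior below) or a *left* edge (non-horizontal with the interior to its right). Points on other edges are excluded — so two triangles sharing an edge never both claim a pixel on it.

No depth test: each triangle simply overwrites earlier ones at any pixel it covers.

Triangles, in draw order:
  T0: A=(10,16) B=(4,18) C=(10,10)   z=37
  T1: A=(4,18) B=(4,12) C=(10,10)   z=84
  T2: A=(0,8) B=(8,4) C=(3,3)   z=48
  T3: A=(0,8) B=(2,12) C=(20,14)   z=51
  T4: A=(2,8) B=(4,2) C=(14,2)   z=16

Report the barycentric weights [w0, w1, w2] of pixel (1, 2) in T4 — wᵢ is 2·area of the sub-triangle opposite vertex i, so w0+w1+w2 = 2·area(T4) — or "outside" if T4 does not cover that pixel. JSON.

T0:
  2·area = 36
  edge (10, 16)→(4, 18): d=(-6,2) right/bottom  bias=-1
  edge (4, 18)→(10, 10): d=(6,-8) top-left  bias=+0
  edge (10, 10)→(10, 16): d=(0,6) right/bottom  bias=-1
    (4,6)@(9, 13): e=[20,10,6] → #
    (5,6)@(11, 13): e=[16,26,-6] → ·
    (9,6)@(19, 13): e=[0,90,-54] → ·  [on edge]
    (3,7)@(7, 15): e=[12,6,18] → #
    (5,7)@(11, 15): e=[4,38,-6] → ·
    (6,7)@(13, 15): e=[0,54,-18] → ·  [on edge]
    (2,8)@(5, 17): e=[4,2,30] → #
    (3,8)@(7, 17): e=[0,18,18] → ·  [on edge]
    (4,8)@(9, 17): e=[-4,34,6] → ·
    (0,9)@(1, 19): e=[0,-18,54] → ·  [on edge]
    (2,9)@(5, 19): e=[-8,14,30] → ·
  covered (4 px):
    · · · · · · · · · ·
    · · · · · · · · · ·
    · · · · · · · · · ·
    · · · · · · · · · ·
    · · · · · · · · · ·
    · · · · · · · · · ·
    · · · · # · · · · ·
    · · · # # · · · · ·
    · · # · · · · · · ·
    · · · · · · · · · ·
    · · · · · · · · · ·
T1:
  2·area = 36
  edge (4, 18)→(4, 12): d=(0,-6) top-left  bias=+0
  edge (4, 12)→(10, 10): d=(6,-2) top-left  bias=+0
  edge (10, 10)→(4, 18): d=(-6,8) right/bottom  bias=-1
    (9,3)@(19, 7): e=[90,0,-54] → ·  [on edge]
    (6,4)@(13, 9): e=[54,0,-18] → ·  [on edge]
    (3,5)@(7, 11): e=[18,0,18] → #  [on edge]
    (4,5)@(9, 11): e=[30,4,2] → #
    (5,5)@(11, 11): e=[42,8,-14] → ·
    (0,6)@(1, 13): e=[-18,0,54] → ·  [on edge]
    (2,6)@(5, 13): e=[6,8,22] → #
    (4,6)@(9, 13): e=[30,16,-10] → ·
    (2,7)@(5, 15): e=[6,20,10] → #
    (3,7)@(7, 15): e=[18,24,-6] → ·
    (2,8)@(5, 17): e=[6,32,-2] → ·
  covered (5 px):
    · · · · · · · · · ·
    · · · · · · · · · ·
    · · · · · · · · · ·
    · · · · · · · · · ·
    · · · · · · · · · ·
    · · · # # · · · · ·
    · · # # · · · · · ·
    · · # · · · · · · ·
    · · · · · · · · · ·
    · · · · · · · · · ·
    · · · · · · · · · ·
T2:
  2·area = 28  (B↔C swapped to make it positive)
  edge (0, 8)→(3, 3): d=(3,-5) top-left  bias=+0
  edge (3, 3)→(8, 4): d=(5,1) right/bottom  bias=-1
  edge (8, 4)→(0, 8): d=(-8,4) right/bottom  bias=-1
    (1,1)@(3, 3): e=[0,0,28] → ·  [on edge]
    (1,2)@(3, 5): e=[6,10,12] → #
    (2,2)@(5, 5): e=[16,8,4] → #
    (3,2)@(7, 5): e=[26,6,-4] → ·
    (6,2)@(13, 5): e=[56,0,-28] → ·  [on edge]
    (0,3)@(1, 7): e=[2,22,4] → #
    (1,3)@(3, 7): e=[12,20,-4] → ·
    (2,3)@(5, 7): e=[22,18,-12] → ·
    (0,4)@(1, 9): e=[8,32,-12] → ·
  covered (3 px):
    · · · · · · · · · ·
    · · · · · · · · · ·
    · # # · · · · · · ·
    # · · · · · · · · ·
    · · · · · · · · · ·
    · · · · · · · · · ·
    · · · · · · · · · ·
    · · · · · · · · · ·
    · · · · · · · · · ·
    · · · · · · · · · ·
    · · · · · · · · · ·
T3:
  2·area = 68  (B↔C swapped to make it positive)
  edge (0, 8)→(20, 14): d=(20,6) right/bottom  bias=-1
  edge (20, 14)→(2, 12): d=(-18,-2) top-left  bias=+0
  edge (2, 12)→(0, 8): d=(-2,-4) top-left  bias=+0
    (0,4)@(1, 9): e=[14,52,2] → #
    (1,4)@(3, 9): e=[2,56,10] → #
    (2,4)@(5, 9): e=[-10,60,18] → ·
    (0,5)@(1, 11): e=[54,16,-2] → ·
    (1,5)@(3, 11): e=[42,20,6] → #
    (2,5)@(5, 11): e=[30,24,14] → #
    (3,5)@(7, 11): e=[18,28,22] → #
    (4,5)@(9, 11): e=[6,32,30] → #
    (5,5)@(11, 11): e=[-6,36,38] → ·
    (1,6)@(3, 13): e=[82,-16,2] → ·
    (2,6)@(5, 13): e=[70,-12,10] → ·
    (3,6)@(7, 13): e=[58,-8,18] → ·
    (5,6)@(11, 13): e=[34,0,34] → #  [on edge]
  covered (9 px):
    · · · · · · · · · ·
    · · · · · · · · · ·
    · · · · · · · · · ·
    · · · · · · · · · ·
    # # · · · · · · · ·
    · # # # # · · · · ·
    · · · · · # # # · ·
    · · · · · · · · · ·
    · · · · · · · · · ·
    · · · · · · · · · ·
    · · · · · · · · · ·
T4:
  2·area = 60
  edge (2, 8)→(4, 2): d=(2,-6) top-left  bias=+0
  edge (4, 2)→(14, 2): d=(10,0) top-left  bias=+0
  edge (14, 2)→(2, 8): d=(-12,6) right/bottom  bias=-1
    (2,1)@(5, 3): e=[8,10,42] → #
    (3,1)@(7, 3): e=[20,10,30] → #
    (4,1)@(9, 3): e=[32,10,18] → #
    (5,1)@(11, 3): e=[44,10,6] → #
    (6,1)@(13, 3): e=[56,10,-6] → ·
    (1,2)@(3, 5): e=[0,30,30] → #  [on edge]
    (4,2)@(9, 5): e=[36,30,-6] → ·
    (5,2)@(11, 5): e=[48,30,-18] → ·
    (1,3)@(3, 7): e=[4,50,6] → #
    (2,3)@(5, 7): e=[16,50,-6] → ·
    (3,3)@(7, 7): e=[28,50,-18] → ·
    (1,4)@(3, 9): e=[8,70,-18] → ·
    (0,5)@(1, 11): e=[0,90,-30] → ·  [on edge]
  covered (8 px):
    · · · · · · · · · ·
    · · # # # # · · · ·
    · # # # · · · · · ·
    · # · · · · · · · ·
    · · · · · · · · · ·
    · · · · · · · · · ·
    · · · · · · · · · ·
    · · · · · · · · · ·
    · · · · · · · · · ·
    · · · · · · · · · ·
    · · · · · · · · · ·

Result: [30,30,0]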